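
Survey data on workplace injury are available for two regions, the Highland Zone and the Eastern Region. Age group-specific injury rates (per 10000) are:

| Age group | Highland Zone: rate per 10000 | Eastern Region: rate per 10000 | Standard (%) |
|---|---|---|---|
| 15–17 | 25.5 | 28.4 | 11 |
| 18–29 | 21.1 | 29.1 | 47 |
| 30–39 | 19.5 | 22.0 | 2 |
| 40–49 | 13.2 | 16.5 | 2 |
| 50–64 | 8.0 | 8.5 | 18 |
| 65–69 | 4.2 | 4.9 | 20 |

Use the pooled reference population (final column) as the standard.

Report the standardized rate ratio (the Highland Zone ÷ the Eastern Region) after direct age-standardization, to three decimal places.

0.780

Standard weights: 0.11, 0.47, 0.02, 0.02, 0.18, 0.20.
The Highland Zone: 0.1100×25.5 + 0.4700×21.1 + 0.0200×19.5 + 0.0200×13.2 + 0.1800×8.0 + 0.2000×4.2 = 15.6560 per 10000.
The Eastern Region: 0.1100×28.4 + 0.4700×29.1 + 0.0200×22.0 + 0.0200×16.5 + 0.1800×8.5 + 0.2000×4.9 = 20.0810 per 10000.
Ratio = 15.6560 ÷ 20.0810 = 0.77964.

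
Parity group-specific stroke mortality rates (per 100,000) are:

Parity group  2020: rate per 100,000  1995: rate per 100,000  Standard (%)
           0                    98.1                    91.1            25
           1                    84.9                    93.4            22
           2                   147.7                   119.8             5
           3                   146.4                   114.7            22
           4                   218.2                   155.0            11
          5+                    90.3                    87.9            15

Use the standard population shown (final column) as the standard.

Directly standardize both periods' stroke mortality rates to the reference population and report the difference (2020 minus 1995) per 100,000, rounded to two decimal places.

Standard weights: 0.25, 0.22, 0.05, 0.22, 0.11, 0.15.
2020: 0.2500×98.1 + 0.2200×84.9 + 0.0500×147.7 + 0.2200×146.4 + 0.1100×218.2 + 0.1500×90.3 = 120.3430 per 100,000.
1995: 0.2500×91.1 + 0.2200×93.4 + 0.0500×119.8 + 0.2200×114.7 + 0.1100×155.0 + 0.1500×87.9 = 104.7820 per 100,000.
Difference = 120.3430 − 104.7820 = 15.5610.

15.56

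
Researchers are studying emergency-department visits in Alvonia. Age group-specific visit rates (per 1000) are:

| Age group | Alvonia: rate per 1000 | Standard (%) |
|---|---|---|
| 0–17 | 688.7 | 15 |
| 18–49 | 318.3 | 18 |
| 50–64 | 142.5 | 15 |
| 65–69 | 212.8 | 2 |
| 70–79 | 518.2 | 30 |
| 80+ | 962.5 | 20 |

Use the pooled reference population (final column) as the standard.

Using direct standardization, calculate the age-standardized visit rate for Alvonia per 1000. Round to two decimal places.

534.19

Standard weights: 0.15, 0.18, 0.15, 0.02, 0.30, 0.20.
Standardized rate: 0.1500×688.7 + 0.1800×318.3 + 0.1500×142.5 + 0.0200×212.8 + 0.3000×518.2 + 0.2000×962.5 = 534.1900 per 1000.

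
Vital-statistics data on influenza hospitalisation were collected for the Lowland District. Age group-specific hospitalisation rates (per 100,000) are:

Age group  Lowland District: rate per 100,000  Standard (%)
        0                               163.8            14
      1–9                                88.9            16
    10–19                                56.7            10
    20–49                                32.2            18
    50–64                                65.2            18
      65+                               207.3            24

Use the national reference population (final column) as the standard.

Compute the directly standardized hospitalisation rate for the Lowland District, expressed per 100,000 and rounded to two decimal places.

110.11

Standard weights: 0.14, 0.16, 0.10, 0.18, 0.18, 0.24.
Standardized rate: 0.1400×163.8 + 0.1600×88.9 + 0.1000×56.7 + 0.1800×32.2 + 0.1800×65.2 + 0.2400×207.3 = 110.1100 per 100,000.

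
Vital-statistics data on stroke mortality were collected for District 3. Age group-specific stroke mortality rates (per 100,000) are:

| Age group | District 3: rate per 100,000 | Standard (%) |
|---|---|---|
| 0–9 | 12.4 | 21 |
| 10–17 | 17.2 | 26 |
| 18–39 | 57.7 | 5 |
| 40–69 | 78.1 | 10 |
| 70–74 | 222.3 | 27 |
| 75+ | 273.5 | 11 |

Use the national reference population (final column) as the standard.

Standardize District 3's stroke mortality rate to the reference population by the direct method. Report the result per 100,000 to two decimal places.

107.88

Standard weights: 0.21, 0.26, 0.05, 0.10, 0.27, 0.11.
Standardized rate: 0.2100×12.4 + 0.2600×17.2 + 0.0500×57.7 + 0.1000×78.1 + 0.2700×222.3 + 0.1100×273.5 = 107.8770 per 100,000.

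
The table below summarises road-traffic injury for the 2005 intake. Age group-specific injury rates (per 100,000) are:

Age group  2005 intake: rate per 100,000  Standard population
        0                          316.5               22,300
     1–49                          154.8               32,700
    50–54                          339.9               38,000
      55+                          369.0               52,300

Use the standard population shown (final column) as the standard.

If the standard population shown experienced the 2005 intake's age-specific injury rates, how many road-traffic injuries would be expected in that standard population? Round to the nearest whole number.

Expected road-traffic injuries = Σ (standard pop × age-specific rate ÷ 100,000)
= 22,300×316.5/100,000 + 32,700×154.8/100,000 + 38,000×339.9/100,000 + 52,300×369.0/100,000
= 70.58 + 50.62 + 129.16 + 192.99 = 443.35.

443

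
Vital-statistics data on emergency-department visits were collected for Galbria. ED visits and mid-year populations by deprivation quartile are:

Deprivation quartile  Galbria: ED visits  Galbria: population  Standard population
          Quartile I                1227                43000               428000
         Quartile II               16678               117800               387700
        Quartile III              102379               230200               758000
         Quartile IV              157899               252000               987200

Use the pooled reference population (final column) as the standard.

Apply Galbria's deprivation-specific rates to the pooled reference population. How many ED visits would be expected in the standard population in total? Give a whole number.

Deprivation-specific rates per 1000 for Galbria: 28.535, 141.579, 444.739, 626.583.
Expected ED visits = Σ (standard pop × deprivation-specific rate ÷ 1000)
= 428000×28.535/1000 + 387700×141.579/1000 + 758000×444.739/1000 + 987200×626.583/1000
= 12212.93 + 54890.16 + 337112.43 + 618563.07 = 1022778.59.

1022779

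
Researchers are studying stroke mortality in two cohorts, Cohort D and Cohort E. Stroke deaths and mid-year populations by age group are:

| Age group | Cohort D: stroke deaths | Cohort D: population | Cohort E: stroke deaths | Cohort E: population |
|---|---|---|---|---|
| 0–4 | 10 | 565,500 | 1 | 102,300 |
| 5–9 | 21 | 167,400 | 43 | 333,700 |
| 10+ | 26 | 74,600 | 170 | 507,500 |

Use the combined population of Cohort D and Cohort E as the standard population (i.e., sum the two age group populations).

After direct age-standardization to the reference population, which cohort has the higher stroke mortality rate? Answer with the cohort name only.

Age-specific rates per 100,000 for Cohort D: 1.77, 12.54, 34.85.
For Cohort E: 0.98, 12.89, 33.50.
Combined standard total = 1,751,000; weights = 0.3814, 0.2862, 0.3324.
Cohort D: 0.3814×1.77 + 0.2862×12.54 + 0.3324×34.85 = 15.8508 per 100,000.
Cohort E: 0.3814×0.98 + 0.2862×12.89 + 0.3324×33.50 = 15.1963 per 100,000.
The crude rates (7.06 vs 22.68) would put Cohort E higher, but that reflects its age composition; once standardized to a common age structure, Cohort D has the higher underlying rate.

Cohort D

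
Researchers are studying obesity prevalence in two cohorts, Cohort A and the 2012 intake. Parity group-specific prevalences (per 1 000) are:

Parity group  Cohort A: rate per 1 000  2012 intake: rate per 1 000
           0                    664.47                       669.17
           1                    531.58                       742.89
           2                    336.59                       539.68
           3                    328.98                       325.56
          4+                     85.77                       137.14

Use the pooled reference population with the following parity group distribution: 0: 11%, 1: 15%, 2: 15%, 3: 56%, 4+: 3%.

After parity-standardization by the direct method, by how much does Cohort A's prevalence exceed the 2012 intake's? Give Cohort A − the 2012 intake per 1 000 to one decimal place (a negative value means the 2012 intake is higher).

-62.3

Standard weights: 0.11, 0.15, 0.15, 0.56, 0.03.
Cohort A: 0.1100×664.47 + 0.1500×531.58 + 0.1500×336.59 + 0.5600×328.98 + 0.0300×85.77 = 390.1191 per 1 000.
The 2012 intake: 0.1100×669.17 + 0.1500×742.89 + 0.1500×539.68 + 0.5600×325.56 + 0.0300×137.14 = 452.4220 per 1 000.
Difference = 390.1191 − 452.4220 = -62.3029.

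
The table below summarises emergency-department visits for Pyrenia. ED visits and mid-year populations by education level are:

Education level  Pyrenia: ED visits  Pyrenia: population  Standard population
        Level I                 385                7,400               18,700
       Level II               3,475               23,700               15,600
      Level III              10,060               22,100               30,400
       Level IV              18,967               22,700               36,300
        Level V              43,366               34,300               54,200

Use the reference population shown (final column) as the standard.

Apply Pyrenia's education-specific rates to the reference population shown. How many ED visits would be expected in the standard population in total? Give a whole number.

Education-specific rates per 1,000 for Pyrenia: 52.027, 146.624, 455.204, 835.551, 1264.315.
Expected ED visits = Σ (standard pop × education-specific rate ÷ 1,000)
= 18,700×52.027/1,000 + 15,600×146.624/1,000 + 30,400×455.204/1,000 + 36,300×835.551/1,000 + 54,200×1264.315/1,000
= 972.91 + 2287.34 + 13838.19 + 30330.49 + 68525.87 = 115954.79.

115955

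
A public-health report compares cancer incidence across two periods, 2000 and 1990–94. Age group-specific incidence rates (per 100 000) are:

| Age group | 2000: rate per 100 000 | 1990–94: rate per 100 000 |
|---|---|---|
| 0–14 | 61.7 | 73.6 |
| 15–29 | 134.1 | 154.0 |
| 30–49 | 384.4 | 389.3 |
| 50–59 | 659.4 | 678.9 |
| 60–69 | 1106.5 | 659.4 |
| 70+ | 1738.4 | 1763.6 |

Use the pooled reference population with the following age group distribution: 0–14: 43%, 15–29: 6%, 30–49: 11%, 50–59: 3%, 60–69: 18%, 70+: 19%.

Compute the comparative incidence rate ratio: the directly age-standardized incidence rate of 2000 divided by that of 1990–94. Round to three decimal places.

1.122

Standard weights: 0.43, 0.06, 0.11, 0.03, 0.18, 0.19.
2000: 0.4300×61.7 + 0.0600×134.1 + 0.1100×384.4 + 0.0300×659.4 + 0.1800×1106.5 + 0.1900×1738.4 = 626.1090 per 100 000.
1990–94: 0.4300×73.6 + 0.0600×154.0 + 0.1100×389.3 + 0.0300×678.9 + 0.1800×659.4 + 0.1900×1763.6 = 557.8540 per 100 000.
Ratio = 626.1090 ÷ 557.8540 = 1.12235.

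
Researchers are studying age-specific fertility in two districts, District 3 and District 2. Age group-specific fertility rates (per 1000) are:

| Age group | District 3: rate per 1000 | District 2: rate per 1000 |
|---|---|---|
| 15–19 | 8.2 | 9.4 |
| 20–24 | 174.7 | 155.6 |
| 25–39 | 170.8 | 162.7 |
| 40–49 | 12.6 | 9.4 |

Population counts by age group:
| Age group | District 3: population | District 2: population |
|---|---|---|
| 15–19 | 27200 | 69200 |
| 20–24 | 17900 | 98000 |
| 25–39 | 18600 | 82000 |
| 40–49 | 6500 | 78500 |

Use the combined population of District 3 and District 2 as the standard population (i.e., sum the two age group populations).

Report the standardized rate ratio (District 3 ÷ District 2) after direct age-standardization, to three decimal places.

1.088

Combined standard total = 397900; weights = 0.2423, 0.2913, 0.2528, 0.2136.
District 3: 0.2423×8.2 + 0.2913×174.7 + 0.2528×170.8 + 0.2136×12.6 = 98.7477 per 1000.
District 2: 0.2423×9.4 + 0.2913×155.6 + 0.2528×162.7 + 0.2136×9.4 = 90.7435 per 1000.
Ratio = 98.7477 ÷ 90.7435 = 1.08821.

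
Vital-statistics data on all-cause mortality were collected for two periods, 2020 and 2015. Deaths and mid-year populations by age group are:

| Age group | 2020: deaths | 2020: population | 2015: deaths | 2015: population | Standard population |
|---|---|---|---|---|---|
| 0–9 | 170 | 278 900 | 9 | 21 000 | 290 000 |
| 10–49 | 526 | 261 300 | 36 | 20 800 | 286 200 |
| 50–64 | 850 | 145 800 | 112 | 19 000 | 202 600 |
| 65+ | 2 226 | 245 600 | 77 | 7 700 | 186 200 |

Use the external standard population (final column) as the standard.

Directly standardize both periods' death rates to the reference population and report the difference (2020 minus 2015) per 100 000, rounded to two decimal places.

-5.62

Age-specific rates per 100 000 for 2020: 60.95, 201.30, 582.99, 906.35.
For 2015: 42.86, 173.08, 589.47, 1000.00.
Standard total = 965 000; weights = 0.3005, 0.2966, 0.2099, 0.1930.
2020: 0.3005×60.95 + 0.2966×201.30 + 0.2099×582.99 + 0.1930×906.35 = 375.3011 per 100 000.
2015: 0.3005×42.86 + 0.2966×173.08 + 0.2099×589.47 + 0.1930×1000.00 = 380.9229 per 100 000.
Difference = 375.3011 − 380.9229 = -5.6218.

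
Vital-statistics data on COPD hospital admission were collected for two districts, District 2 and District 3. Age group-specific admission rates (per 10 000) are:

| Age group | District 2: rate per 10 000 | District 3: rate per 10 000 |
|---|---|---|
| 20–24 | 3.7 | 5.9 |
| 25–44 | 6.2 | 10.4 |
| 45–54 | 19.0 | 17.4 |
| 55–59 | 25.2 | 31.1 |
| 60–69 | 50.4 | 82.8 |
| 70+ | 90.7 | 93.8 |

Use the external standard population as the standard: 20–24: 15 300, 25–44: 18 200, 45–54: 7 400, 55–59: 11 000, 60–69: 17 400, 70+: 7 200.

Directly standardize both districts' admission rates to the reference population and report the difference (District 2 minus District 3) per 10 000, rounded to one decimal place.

Standard total = 76 500; weights = 0.2000, 0.2379, 0.0967, 0.1438, 0.2275, 0.0941.
District 2: 0.2000×3.7 + 0.2379×6.2 + 0.0967×19.0 + 0.1438×25.2 + 0.2275×50.4 + 0.0941×90.7 = 27.6765 per 10 000.
District 3: 0.2000×5.9 + 0.2379×10.4 + 0.0967×17.4 + 0.1438×31.1 + 0.2275×82.8 + 0.0941×93.8 = 37.4705 per 10 000.
Difference = 27.6765 − 37.4705 = -9.7940.

-9.8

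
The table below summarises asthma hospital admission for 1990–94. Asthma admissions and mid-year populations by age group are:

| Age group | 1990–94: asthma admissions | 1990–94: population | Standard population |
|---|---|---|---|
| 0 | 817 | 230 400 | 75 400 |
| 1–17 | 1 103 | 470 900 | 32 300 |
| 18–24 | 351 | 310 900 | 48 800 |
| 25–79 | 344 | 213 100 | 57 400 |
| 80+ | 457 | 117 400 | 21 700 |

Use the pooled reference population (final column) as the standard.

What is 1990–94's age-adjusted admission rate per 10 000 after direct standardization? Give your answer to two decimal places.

Age-specific rates per 10 000 for 1990–94: 35.46, 23.42, 11.29, 16.14, 38.93.
Standard total = 235 600; weights = 0.3200, 0.1371, 0.2071, 0.2436, 0.0921.
Standardized rate: 0.3200×35.46 + 0.1371×23.42 + 0.2071×11.29 + 0.2436×16.14 + 0.0921×38.93 = 24.4164 per 10 000.

24.42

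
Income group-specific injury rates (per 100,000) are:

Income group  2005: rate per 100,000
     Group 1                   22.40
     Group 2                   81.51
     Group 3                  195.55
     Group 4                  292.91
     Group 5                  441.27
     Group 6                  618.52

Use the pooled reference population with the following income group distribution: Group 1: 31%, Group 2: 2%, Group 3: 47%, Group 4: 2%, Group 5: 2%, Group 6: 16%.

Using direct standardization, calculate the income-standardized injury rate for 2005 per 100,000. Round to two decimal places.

Standard weights: 0.31, 0.02, 0.47, 0.02, 0.02, 0.16.
Standardized rate: 0.3100×22.40 + 0.0200×81.51 + 0.4700×195.55 + 0.0200×292.91 + 0.0200×441.27 + 0.1600×618.52 = 214.1295 per 100,000.

214.13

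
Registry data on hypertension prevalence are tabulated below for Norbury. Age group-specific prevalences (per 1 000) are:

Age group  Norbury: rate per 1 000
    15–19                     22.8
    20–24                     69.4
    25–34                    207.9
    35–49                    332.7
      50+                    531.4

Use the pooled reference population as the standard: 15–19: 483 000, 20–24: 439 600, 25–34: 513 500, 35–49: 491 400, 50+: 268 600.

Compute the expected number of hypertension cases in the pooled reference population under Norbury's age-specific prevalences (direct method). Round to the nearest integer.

454500

Expected hypertension cases = Σ (standard pop × age-specific rate ÷ 1 000)
= 483 000×22.8/1 000 + 439 600×69.4/1 000 + 513 500×207.9/1 000 + 491 400×332.7/1 000 + 268 600×531.4/1 000
= 11012.40 + 30508.24 + 106756.65 + 163488.78 + 142734.04 = 454500.11.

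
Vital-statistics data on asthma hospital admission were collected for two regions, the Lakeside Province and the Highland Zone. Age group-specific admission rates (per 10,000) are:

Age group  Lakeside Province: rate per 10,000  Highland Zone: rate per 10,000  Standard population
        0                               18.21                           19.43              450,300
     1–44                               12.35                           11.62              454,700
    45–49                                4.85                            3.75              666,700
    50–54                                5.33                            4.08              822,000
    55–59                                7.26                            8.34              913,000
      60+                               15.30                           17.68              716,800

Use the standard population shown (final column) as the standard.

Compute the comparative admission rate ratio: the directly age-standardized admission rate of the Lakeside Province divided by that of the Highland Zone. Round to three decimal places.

0.971

Standard total = 4,023,500; weights = 0.1119, 0.1130, 0.1657, 0.2043, 0.2269, 0.1782.
The Lakeside Province: 0.1119×18.21 + 0.1130×12.35 + 0.1657×4.85 + 0.2043×5.33 + 0.2269×7.26 + 0.1782×15.30 = 9.6994 per 10,000.
The Highland Zone: 0.1119×19.43 + 0.1130×11.62 + 0.1657×3.75 + 0.2043×4.08 + 0.2269×8.34 + 0.1782×17.68 = 9.9849 per 10,000.
Ratio = 9.6994 ÷ 9.9849 = 0.97141.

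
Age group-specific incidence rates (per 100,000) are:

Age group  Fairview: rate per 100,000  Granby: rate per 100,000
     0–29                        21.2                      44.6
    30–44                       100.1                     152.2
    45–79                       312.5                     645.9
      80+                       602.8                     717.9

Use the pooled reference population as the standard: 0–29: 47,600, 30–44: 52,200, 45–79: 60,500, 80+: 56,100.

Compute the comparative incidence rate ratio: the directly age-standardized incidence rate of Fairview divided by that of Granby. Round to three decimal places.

0.659

Standard total = 216,400; weights = 0.2200, 0.2412, 0.2796, 0.2592.
Fairview: 0.2200×21.2 + 0.2412×100.1 + 0.2796×312.5 + 0.2592×602.8 = 272.4476 per 100,000.
Granby: 0.2200×44.6 + 0.2412×152.2 + 0.2796×645.9 + 0.2592×717.9 = 413.2114 per 100,000.
Ratio = 272.4476 ÷ 413.2114 = 0.65934.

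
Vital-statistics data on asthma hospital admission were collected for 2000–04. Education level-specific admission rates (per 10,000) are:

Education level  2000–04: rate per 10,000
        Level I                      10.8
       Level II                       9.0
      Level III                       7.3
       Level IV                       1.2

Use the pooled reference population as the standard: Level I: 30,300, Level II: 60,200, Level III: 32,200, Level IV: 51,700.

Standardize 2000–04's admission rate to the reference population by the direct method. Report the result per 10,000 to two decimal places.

6.69

Standard total = 174,400; weights = 0.1737, 0.3452, 0.1846, 0.2964.
Standardized rate: 0.1737×10.8 + 0.3452×9.0 + 0.1846×7.3 + 0.2964×1.2 = 6.6866 per 10,000.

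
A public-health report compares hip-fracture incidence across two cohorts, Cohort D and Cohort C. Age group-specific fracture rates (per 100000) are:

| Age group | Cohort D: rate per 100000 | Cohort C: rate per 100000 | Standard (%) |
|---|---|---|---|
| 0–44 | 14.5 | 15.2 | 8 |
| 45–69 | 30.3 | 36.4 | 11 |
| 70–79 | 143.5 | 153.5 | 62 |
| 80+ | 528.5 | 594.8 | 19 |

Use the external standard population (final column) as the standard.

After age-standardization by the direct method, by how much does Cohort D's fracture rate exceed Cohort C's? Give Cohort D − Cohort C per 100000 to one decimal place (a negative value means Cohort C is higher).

-19.5

Standard weights: 0.08, 0.11, 0.62, 0.19.
Cohort D: 0.0800×14.5 + 0.1100×30.3 + 0.6200×143.5 + 0.1900×528.5 = 193.8780 per 100000.
Cohort C: 0.0800×15.2 + 0.1100×36.4 + 0.6200×153.5 + 0.1900×594.8 = 213.4020 per 100000.
Difference = 193.8780 − 213.4020 = -19.5240.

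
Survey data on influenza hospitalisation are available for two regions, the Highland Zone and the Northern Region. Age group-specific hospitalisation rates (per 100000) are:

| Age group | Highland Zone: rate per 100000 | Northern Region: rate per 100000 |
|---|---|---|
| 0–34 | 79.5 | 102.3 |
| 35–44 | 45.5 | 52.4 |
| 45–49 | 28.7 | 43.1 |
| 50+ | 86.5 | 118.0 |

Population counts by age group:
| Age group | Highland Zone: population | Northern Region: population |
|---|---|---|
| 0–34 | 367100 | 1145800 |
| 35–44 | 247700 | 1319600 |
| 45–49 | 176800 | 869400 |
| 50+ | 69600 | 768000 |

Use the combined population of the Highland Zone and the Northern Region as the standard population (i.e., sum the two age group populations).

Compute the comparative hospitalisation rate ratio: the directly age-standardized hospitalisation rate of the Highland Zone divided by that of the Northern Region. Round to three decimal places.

0.772

Combined standard total = 4964000; weights = 0.3048, 0.3157, 0.2108, 0.1687.
The Highland Zone: 0.3048×79.5 + 0.3157×45.5 + 0.2108×28.7 + 0.1687×86.5 = 59.2397 per 100000.
The Northern Region: 0.3048×102.3 + 0.3157×52.4 + 0.2108×43.1 + 0.1687×118.0 = 76.7172 per 100000.
Ratio = 59.2397 ÷ 76.7172 = 0.77218.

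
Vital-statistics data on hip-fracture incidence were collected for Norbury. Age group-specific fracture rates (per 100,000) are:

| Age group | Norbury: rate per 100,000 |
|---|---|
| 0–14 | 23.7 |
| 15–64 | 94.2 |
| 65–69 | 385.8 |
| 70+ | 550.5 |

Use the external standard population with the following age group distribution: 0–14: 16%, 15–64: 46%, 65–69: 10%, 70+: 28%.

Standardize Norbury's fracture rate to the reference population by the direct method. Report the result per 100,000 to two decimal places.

239.84

Standard weights: 0.16, 0.46, 0.10, 0.28.
Standardized rate: 0.1600×23.7 + 0.4600×94.2 + 0.1000×385.8 + 0.2800×550.5 = 239.8440 per 100,000.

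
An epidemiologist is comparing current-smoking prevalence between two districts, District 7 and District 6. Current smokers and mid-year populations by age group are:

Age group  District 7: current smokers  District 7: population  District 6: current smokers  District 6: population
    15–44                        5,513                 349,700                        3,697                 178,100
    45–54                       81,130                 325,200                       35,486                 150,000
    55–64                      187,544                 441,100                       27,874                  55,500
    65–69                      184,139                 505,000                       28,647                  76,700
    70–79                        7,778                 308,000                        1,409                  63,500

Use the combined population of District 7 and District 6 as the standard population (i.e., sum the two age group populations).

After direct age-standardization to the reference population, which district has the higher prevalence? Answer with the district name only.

District 6

Age-specific rates per 1,000 for District 7: 15.765, 249.477, 425.173, 364.632, 25.253.
For District 6: 20.758, 236.573, 502.234, 373.494, 22.189.
Combined standard total = 2,452,800; weights = 0.2152, 0.1937, 0.2025, 0.2372, 0.1515.
District 7: 0.2152×15.765 + 0.1937×249.477 + 0.2025×425.173 + 0.2372×364.632 + 0.1515×25.253 = 228.1072 per 1,000.
District 6: 0.2152×20.758 + 0.1937×236.573 + 0.2025×502.234 + 0.2372×373.494 + 0.1515×22.189 = 243.9212 per 1,000.
The crude rates (241.63 vs 185.40) would put District 7 higher, but that reflects its age composition; once standardized to a common age structure, District 6 has the higher underlying rate.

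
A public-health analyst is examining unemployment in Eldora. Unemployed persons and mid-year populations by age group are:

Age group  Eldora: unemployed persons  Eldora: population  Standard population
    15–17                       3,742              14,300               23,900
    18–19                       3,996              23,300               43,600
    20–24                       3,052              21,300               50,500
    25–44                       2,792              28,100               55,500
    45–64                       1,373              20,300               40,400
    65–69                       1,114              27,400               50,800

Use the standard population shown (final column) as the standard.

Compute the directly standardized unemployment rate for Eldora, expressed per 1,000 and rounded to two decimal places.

Age-specific rates per 1,000 for Eldora: 261.678, 171.502, 143.286, 99.359, 67.635, 40.657.
Standard total = 264,700; weights = 0.0903, 0.1647, 0.1908, 0.2097, 0.1526, 0.1919.
Standardized rate: 0.0903×261.678 + 0.1647×171.502 + 0.1908×143.286 + 0.2097×99.359 + 0.1526×67.635 + 0.1919×40.657 = 118.1710 per 1,000.

118.17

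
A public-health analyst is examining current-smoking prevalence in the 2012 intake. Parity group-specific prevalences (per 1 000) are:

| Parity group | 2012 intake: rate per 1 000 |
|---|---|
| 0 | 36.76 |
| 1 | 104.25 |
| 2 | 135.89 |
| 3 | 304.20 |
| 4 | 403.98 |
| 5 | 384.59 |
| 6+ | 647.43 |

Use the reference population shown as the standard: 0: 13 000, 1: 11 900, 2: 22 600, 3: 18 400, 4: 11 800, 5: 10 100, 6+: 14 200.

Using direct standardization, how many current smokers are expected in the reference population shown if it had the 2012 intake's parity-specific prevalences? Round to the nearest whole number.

28232

Expected current smokers = Σ (standard pop × parity-specific rate ÷ 1 000)
= 13 000×36.76/1 000 + 11 900×104.25/1 000 + 22 600×135.89/1 000 + 18 400×304.20/1 000 + 11 800×403.98/1 000 + 10 100×384.59/1 000 + 14 200×647.43/1 000
= 477.88 + 1240.58 + 3071.11 + 5597.28 + 4766.96 + 3884.36 + 9193.51 = 28231.68.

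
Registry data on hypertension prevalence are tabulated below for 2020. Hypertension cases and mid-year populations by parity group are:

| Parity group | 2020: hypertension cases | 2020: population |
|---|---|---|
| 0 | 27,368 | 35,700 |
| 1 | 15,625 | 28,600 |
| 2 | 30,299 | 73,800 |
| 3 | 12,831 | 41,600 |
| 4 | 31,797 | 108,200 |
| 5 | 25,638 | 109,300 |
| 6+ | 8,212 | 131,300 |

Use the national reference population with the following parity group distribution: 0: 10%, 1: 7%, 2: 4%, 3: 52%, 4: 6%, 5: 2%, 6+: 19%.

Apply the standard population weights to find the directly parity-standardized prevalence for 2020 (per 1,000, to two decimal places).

Parity-specific rates per 1,000 for 2020: 766.611, 546.329, 410.556, 308.438, 293.872, 234.565, 62.544.
Standard weights: 0.10, 0.07, 0.04, 0.52, 0.06, 0.02, 0.19.
Standardized rate: 0.1000×766.611 + 0.0700×546.329 + 0.0400×410.556 + 0.5200×308.438 + 0.0600×293.872 + 0.0200×234.565 + 0.1900×62.544 = 325.9208 per 1,000.

325.92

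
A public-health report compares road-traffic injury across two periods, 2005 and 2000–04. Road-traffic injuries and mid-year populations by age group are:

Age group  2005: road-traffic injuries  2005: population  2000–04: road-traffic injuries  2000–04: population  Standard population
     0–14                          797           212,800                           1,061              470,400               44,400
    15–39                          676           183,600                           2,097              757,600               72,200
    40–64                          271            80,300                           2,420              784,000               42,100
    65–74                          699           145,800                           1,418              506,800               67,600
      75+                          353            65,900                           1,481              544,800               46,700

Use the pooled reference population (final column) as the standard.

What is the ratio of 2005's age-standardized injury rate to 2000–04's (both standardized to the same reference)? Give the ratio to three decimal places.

1.539

Age-specific rates per 100,000 for 2005: 374.53, 368.19, 337.48, 479.42, 535.66.
For 2000–04: 225.55, 276.80, 308.67, 279.79, 271.84.
Standard total = 273,000; weights = 0.1626, 0.2645, 0.1542, 0.2476, 0.1711.
2005: 0.1626×374.53 + 0.2645×368.19 + 0.1542×337.48 + 0.2476×479.42 + 0.1711×535.66 = 420.6778 per 100,000.
2000–04: 0.1626×225.55 + 0.2645×276.80 + 0.1542×308.67 + 0.2476×279.79 + 0.1711×271.84 = 273.2729 per 100,000.
Ratio = 420.6778 ÷ 273.2729 = 1.53941.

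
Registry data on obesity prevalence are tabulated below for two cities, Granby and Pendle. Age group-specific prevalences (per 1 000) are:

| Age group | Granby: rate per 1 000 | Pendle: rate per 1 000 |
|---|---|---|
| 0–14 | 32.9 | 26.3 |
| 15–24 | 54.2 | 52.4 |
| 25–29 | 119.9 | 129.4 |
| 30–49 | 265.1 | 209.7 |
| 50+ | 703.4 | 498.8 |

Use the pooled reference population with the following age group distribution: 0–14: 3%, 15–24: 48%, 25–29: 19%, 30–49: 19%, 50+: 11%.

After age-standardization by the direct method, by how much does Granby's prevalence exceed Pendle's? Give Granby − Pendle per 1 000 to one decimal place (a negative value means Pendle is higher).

Standard weights: 0.03, 0.48, 0.19, 0.19, 0.11.
Granby: 0.0300×32.9 + 0.4800×54.2 + 0.1900×119.9 + 0.1900×265.1 + 0.1100×703.4 = 177.5270 per 1 000.
Pendle: 0.0300×26.3 + 0.4800×52.4 + 0.1900×129.4 + 0.1900×209.7 + 0.1100×498.8 = 145.2380 per 1 000.
Difference = 177.5270 − 145.2380 = 32.2890.

32.3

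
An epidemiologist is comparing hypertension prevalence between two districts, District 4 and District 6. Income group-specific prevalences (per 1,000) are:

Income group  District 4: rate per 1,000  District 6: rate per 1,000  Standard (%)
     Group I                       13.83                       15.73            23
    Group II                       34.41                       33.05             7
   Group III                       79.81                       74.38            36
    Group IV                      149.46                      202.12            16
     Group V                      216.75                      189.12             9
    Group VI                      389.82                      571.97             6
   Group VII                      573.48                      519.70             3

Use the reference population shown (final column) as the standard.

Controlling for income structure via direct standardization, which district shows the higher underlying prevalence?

Standard weights: 0.23, 0.07, 0.36, 0.16, 0.09, 0.06, 0.03.
District 4: 0.2300×13.83 + 0.0700×34.41 + 0.3600×79.81 + 0.1600×149.46 + 0.0900×216.75 + 0.0600×389.82 + 0.0300×573.48 = 118.3359 per 1,000.
District 6: 0.2300×15.73 + 0.0700×33.05 + 0.3600×74.38 + 0.1600×202.12 + 0.0900×189.12 + 0.0600×571.97 + 0.0300×519.70 = 131.9774 per 1,000.

District 6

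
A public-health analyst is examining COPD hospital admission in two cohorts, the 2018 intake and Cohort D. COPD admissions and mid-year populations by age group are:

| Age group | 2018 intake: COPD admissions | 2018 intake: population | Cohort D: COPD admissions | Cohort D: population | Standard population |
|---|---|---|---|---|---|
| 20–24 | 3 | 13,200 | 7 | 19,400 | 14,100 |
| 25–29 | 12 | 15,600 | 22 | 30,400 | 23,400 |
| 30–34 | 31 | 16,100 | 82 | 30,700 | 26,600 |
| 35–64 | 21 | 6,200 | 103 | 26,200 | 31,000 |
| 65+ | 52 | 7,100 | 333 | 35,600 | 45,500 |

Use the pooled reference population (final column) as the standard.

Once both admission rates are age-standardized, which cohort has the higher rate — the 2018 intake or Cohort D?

Cohort D

Age-specific rates per 10,000 for the 2018 intake: 2.27, 7.69, 19.25, 33.87, 73.24.
For Cohort D: 3.61, 7.24, 26.71, 39.31, 93.54.
Standard total = 140,600; weights = 0.1003, 0.1664, 0.1892, 0.2205, 0.3236.
The 2018 intake: 0.1003×2.27 + 0.1664×7.69 + 0.1892×19.25 + 0.2205×33.87 + 0.3236×73.24 = 36.3202 per 10,000.
Cohort D: 0.1003×3.61 + 0.1664×7.24 + 0.1892×26.71 + 0.2205×39.31 + 0.3236×93.54 = 45.5580 per 10,000.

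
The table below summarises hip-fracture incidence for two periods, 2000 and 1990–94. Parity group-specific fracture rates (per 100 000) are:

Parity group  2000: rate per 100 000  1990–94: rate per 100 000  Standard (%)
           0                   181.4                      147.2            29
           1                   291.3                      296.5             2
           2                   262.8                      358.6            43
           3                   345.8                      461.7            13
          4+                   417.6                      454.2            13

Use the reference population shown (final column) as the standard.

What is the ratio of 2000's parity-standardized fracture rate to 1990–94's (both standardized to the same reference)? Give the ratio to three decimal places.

Standard weights: 0.29, 0.02, 0.43, 0.13, 0.13.
2000: 0.2900×181.4 + 0.0200×291.3 + 0.4300×262.8 + 0.1300×345.8 + 0.1300×417.6 = 270.6780 per 100 000.
1990–94: 0.2900×147.2 + 0.0200×296.5 + 0.4300×358.6 + 0.1300×461.7 + 0.1300×454.2 = 321.8830 per 100 000.
Ratio = 270.6780 ÷ 321.8830 = 0.84092.

0.841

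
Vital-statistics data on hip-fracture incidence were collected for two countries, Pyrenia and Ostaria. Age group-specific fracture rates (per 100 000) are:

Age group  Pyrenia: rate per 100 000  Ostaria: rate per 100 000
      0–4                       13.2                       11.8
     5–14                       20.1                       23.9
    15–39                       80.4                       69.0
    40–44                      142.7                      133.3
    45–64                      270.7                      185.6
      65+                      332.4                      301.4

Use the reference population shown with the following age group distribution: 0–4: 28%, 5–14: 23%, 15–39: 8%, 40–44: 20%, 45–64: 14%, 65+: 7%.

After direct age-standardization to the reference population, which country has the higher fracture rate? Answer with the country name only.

Standard weights: 0.28, 0.23, 0.08, 0.20, 0.14, 0.07.
Pyrenia: 0.2800×13.2 + 0.2300×20.1 + 0.0800×80.4 + 0.2000×142.7 + 0.1400×270.7 + 0.0700×332.4 = 104.4570 per 100 000.
Ostaria: 0.2800×11.8 + 0.2300×23.9 + 0.0800×69.0 + 0.2000×133.3 + 0.1400×185.6 + 0.0700×301.4 = 88.0630 per 100 000.

Pyrenia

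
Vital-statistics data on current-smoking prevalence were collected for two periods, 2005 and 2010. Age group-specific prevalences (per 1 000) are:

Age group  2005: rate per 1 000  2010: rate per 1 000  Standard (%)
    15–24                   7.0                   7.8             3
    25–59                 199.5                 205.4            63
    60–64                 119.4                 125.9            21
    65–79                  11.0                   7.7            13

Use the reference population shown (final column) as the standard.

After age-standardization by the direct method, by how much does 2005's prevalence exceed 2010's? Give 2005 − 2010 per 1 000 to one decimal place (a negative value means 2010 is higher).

Standard weights: 0.03, 0.63, 0.21, 0.13.
2005: 0.0300×7.0 + 0.6300×199.5 + 0.2100×119.4 + 0.1300×11.0 = 152.3990 per 1 000.
2010: 0.0300×7.8 + 0.6300×205.4 + 0.2100×125.9 + 0.1300×7.7 = 157.0760 per 1 000.
Difference = 152.3990 − 157.0760 = -4.6770.

-4.7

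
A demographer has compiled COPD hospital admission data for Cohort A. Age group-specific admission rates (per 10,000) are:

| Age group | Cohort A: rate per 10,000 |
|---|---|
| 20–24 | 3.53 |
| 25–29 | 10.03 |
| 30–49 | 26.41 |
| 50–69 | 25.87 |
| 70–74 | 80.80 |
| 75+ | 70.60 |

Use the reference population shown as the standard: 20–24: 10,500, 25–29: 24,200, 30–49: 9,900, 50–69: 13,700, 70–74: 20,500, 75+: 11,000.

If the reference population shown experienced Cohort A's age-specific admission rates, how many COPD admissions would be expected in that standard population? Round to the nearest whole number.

Expected COPD admissions = Σ (standard pop × age-specific rate ÷ 10,000)
= 10,500×3.53/10,000 + 24,200×10.03/10,000 + 9,900×26.41/10,000 + 13,700×25.87/10,000 + 20,500×80.80/10,000 + 11,000×70.60/10,000
= 3.71 + 24.27 + 26.15 + 35.44 + 165.64 + 77.66 = 332.87.

333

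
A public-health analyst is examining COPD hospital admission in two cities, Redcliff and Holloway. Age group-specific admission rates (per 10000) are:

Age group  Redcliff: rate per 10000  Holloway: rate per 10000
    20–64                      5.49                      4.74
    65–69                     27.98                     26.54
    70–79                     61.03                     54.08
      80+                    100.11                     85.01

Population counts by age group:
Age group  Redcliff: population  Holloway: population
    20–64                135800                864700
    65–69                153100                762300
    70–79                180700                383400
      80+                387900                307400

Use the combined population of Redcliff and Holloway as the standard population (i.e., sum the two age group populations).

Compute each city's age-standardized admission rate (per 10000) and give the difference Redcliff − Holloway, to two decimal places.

5.19

Combined standard total = 3175300; weights = 0.3151, 0.2883, 0.1777, 0.2190.
Redcliff: 0.3151×5.49 + 0.2883×27.98 + 0.1777×61.03 + 0.2190×100.11 = 42.5595 per 10000.
Holloway: 0.3151×4.74 + 0.2883×26.54 + 0.1777×54.08 + 0.2190×85.01 = 37.3669 per 10000.
Difference = 42.5595 − 37.3669 = 5.1926.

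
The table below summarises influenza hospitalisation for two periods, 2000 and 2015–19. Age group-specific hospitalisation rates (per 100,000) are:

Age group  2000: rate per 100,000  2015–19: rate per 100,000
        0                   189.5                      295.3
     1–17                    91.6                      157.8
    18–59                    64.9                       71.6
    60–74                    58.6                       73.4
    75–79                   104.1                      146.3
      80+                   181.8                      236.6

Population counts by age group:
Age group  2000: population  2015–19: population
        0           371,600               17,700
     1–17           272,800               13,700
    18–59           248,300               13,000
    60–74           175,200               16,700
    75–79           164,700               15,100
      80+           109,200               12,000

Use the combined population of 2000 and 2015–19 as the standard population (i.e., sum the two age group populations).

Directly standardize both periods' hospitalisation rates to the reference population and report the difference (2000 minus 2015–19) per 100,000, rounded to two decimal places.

-55.23

Combined standard total = 1,430,000; weights = 0.2722, 0.2003, 0.1827, 0.1342, 0.1257, 0.0848.
2000: 0.2722×189.5 + 0.2003×91.6 + 0.1827×64.9 + 0.1342×58.6 + 0.1257×104.1 + 0.0848×181.8 = 118.1614 per 100,000.
2015–19: 0.2722×295.3 + 0.2003×157.8 + 0.1827×71.6 + 0.1342×73.4 + 0.1257×146.3 + 0.0848×236.6 = 173.3882 per 100,000.
Difference = 118.1614 − 173.3882 = -55.2268.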